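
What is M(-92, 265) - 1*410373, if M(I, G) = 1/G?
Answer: -108748844/265 ≈ -4.1037e+5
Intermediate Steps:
M(-92, 265) - 1*410373 = 1/265 - 1*410373 = 1/265 - 410373 = -108748844/265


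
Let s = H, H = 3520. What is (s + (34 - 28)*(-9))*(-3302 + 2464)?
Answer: -2904508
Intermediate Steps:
s = 3520
(s + (34 - 28)*(-9))*(-3302 + 2464) = (3520 + (34 - 28)*(-9))*(-3302 + 2464) = (3520 + 6*(-9))*(-838) = (3520 - 54)*(-838) = 3466*(-838) = -2904508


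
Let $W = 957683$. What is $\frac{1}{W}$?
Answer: $\frac{1}{957683} \approx 1.0442 \cdot 10^{-6}$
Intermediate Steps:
$\frac{1}{W} = \frac{1}{957683}$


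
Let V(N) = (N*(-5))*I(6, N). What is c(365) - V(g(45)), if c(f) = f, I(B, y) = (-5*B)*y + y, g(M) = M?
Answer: -293260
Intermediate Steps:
I(B, y) = y - 5*B*y (I(B, y) = -5*B*y + y = y - 5*B*y)
V(N) = 145*N**2 (V(N) = (N*(-5))*(N*(1 - 5*6)) = (-5*N)*(N*(1 - 30)) = (-5*N)*(N*(-29)) = (-5*N)*(-29*N) = 145*N**2)
c(365) - V(g(45)) = 365 - 145*45**2 = 365 - 145*2025 = 365 - 1*293625 = 365 - 293625 = -293260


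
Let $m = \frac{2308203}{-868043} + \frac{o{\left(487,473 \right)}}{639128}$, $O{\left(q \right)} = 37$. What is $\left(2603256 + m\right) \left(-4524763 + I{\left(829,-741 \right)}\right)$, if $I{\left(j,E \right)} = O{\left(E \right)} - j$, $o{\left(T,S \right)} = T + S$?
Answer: $- \frac{817010011839795052535325}{69348823313} \approx -1.1781 \cdot 10^{13}$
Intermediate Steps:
$o{\left(T,S \right)} = S + T$
$I{\left(j,E \right)} = 37 - j$
$m = - \frac{184300480713}{69348823313}$ ($m = \frac{2308203}{-868043} + \frac{473 + 487}{639128} = 2308203 \left(- \frac{1}{868043}\right) + 960 \cdot \frac{1}{639128} = - \frac{2308203}{868043} + \frac{120}{79891} = - \frac{184300480713}{69348823313} \approx -2.6576$)
$\left(2603256 + m\right) \left(-4524763 + I{\left(829,-741 \right)}\right) = \left(2603256 - \frac{184300480713}{69348823313}\right) \left(-4524763 + \left(37 - 829\right)\right) = \frac{180532556082026415 \left(-4524763 + \left(37 - 829\right)\right)}{69348823313} = \frac{180532556082026415 \left(-4524763 - 792\right)}{69348823313} = \frac{180532556082026415}{69348823313} \left(-4525555\right) = - \frac{817010011839795052535325}{69348823313}$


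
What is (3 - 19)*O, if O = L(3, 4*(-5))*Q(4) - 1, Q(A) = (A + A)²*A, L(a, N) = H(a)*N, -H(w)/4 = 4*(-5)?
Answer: 6553616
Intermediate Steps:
H(w) = 80 (H(w) = -16*(-5) = -4*(-20) = 80)
L(a, N) = 80*N
Q(A) = 4*A³ (Q(A) = (2*A)²*A = (4*A²)*A = 4*A³)
O = -409601 (O = (80*(4*(-5)))*(4*4³) - 1 = (80*(-20))*(4*64) - 1 = -1600*256 - 1 = -409600 - 1 = -409601)
(3 - 19)*O = (3 - 19)*(-409601) = -16*(-409601) = 6553616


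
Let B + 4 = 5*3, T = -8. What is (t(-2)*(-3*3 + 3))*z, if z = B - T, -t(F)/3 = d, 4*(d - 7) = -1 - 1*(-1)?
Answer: 2394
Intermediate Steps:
d = 7 (d = 7 + (-1 - 1*(-1))/4 = 7 + (-1 + 1)/4 = 7 + (¼)*0 = 7 + 0 = 7)
B = 11 (B = -4 + 5*3 = -4 + 15 = 11)
t(F) = -21 (t(F) = -3*7 = -21)
z = 19 (z = 11 - 1*(-8) = 11 + 8 = 19)
(t(-2)*(-3*3 + 3))*z = -21*(-3*3 + 3)*19 = -21*(-9 + 3)*19 = -21*(-6)*19 = 126*19 = 2394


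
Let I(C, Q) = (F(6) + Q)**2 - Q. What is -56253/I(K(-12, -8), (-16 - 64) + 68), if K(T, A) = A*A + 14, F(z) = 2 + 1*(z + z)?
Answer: -56253/16 ≈ -3515.8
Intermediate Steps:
F(z) = 2 + 2*z (F(z) = 2 + 1*(2*z) = 2 + 2*z)
K(T, A) = 14 + A**2 (K(T, A) = A**2 + 14 = 14 + A**2)
I(C, Q) = (14 + Q)**2 - Q (I(C, Q) = ((2 + 2*6) + Q)**2 - Q = ((2 + 12) + Q)**2 - Q = (14 + Q)**2 - Q)
-56253/I(K(-12, -8), (-16 - 64) + 68) = -56253/((14 + ((-16 - 64) + 68))**2 - ((-16 - 64) + 68)) = -56253/((14 + (-80 + 68))**2 - (-80 + 68)) = -56253/((14 - 12)**2 - 1*(-12)) = -56253/(2**2 + 12) = -56253/(4 + 12) = -56253/16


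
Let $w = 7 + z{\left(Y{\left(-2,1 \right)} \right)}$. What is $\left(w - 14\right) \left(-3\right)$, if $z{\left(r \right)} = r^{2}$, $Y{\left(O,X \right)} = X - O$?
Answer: $-6$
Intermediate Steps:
$w = 16$ ($w = 7 + \left(1 - -2\right)^{2} = 7 + \left(1 + 2\right)^{2} = 7 + 3^{2} = 7 + 9 = 16$)
$\left(w - 14\right) \left(-3\right) = \left(16 - 14\right) \left(-3\right) = 2 \left(-3\right) = -6$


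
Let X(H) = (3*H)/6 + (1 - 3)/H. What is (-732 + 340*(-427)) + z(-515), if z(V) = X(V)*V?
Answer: -26603/2 ≈ -13302.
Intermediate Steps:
X(H) = H/2 - 2/H (X(H) = (3*H)*(1/6) - 2/H = H/2 - 2/H)
z(V) = V*(V/2 - 2/V) (z(V) = (V/2 - 2/V)*V = V*(V/2 - 2/V))
(-732 + 340*(-427)) + z(-515) = (-732 + 340*(-427)) + (-2 + (1/2)*(-515)**2) = (-732 - 145180) + (-2 + (1/2)*265225) = -145912 + (-2 + 265225/2) = -145912 + 265221/2 = -26603/2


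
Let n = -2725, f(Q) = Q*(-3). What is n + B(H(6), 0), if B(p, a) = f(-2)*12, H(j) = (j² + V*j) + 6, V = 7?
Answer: -2653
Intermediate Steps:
f(Q) = -3*Q
H(j) = 6 + j² + 7*j (H(j) = (j² + 7*j) + 6 = 6 + j² + 7*j)
B(p, a) = 72 (B(p, a) = -3*(-2)*12 = 6*12 = 72)
n + B(H(6), 0) = -2725 + 72 = -2653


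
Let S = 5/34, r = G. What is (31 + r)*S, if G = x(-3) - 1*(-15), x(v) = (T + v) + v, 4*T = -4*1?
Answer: 195/34 ≈ 5.7353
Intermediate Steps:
T = -1 (T = (-4*1)/4 = (¼)*(-4) = -1)
x(v) = -1 + 2*v (x(v) = (-1 + v) + v = -1 + 2*v)
G = 8 (G = (-1 + 2*(-3)) - 1*(-15) = (-1 - 6) + 15 = -7 + 15 = 8)
r = 8
S = 5/34 (S = 5*(1/34) = 5/34 ≈ 0.14706)
(31 + r)*S = (31 + 8)*(5/34) = 39*(5/34) = 195/34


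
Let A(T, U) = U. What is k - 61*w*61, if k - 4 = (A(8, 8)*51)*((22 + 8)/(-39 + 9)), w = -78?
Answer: 289834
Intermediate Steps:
k = -404 (k = 4 + (8*51)*((22 + 8)/(-39 + 9)) = 4 + 408*(30/(-30)) = 4 + 408*(30*(-1/30)) = 4 + 408*(-1) = 4 - 408 = -404)
k - 61*w*61 = -404 - 61*(-78)*61 = -404 - (-4758)*61 = -404 - 1*(-290238) = -404 + 290238 = 289834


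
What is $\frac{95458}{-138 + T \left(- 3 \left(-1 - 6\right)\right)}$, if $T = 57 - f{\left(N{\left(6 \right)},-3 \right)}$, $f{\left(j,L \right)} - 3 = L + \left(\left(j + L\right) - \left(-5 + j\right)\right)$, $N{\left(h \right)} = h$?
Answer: $\frac{95458}{1017} \approx 93.862$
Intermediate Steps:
$f{\left(j,L \right)} = 8 + 2 L$ ($f{\left(j,L \right)} = 3 + \left(L + \left(\left(j + L\right) - \left(-5 + j\right)\right)\right) = 3 + \left(L + \left(\left(L + j\right) - \left(-5 + j\right)\right)\right) = 3 + \left(L + \left(5 + L\right)\right) = 3 + \left(5 + 2 L\right) = 8 + 2 L$)
$T = 55$ ($T = 57 - \left(8 + 2 \left(-3\right)\right) = 57 - \left(8 - 6\right) = 57 - 2 = 55$)
$\frac{95458}{-138 + T \left(- 3 \left(-1 - 6\right)\right)} = \frac{95458}{-138 + 55 \left(- 3 \left(-1 - 6\right)\right)} = \frac{95458}{-138 + 55 \left(\left(-3\right) \left(-7\right)\right)} = \frac{95458}{-138 + 55 \cdot 21} = \frac{95458}{-138 + 1155} = \frac{95458}{1017}$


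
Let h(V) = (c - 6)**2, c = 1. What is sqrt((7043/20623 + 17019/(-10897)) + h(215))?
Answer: sqrt(1200947616318509979)/224728831 ≈ 4.8764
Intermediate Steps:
h(V) = 25 (h(V) = (1 - 6)**2 = (-5)**2 = 25)
sqrt((7043/20623 + 17019/(-10897)) + h(215)) = sqrt((7043/20623 + 17019/(-10897)) + 25) = sqrt((7043*(1/20623) + 17019*(-1/10897)) + 25) = sqrt((7043/20623 - 17019/10897) + 25) = sqrt(-274235266/224728831 + 25) = sqrt(5343985509/224728831) = sqrt(1200947616318509979)/224728831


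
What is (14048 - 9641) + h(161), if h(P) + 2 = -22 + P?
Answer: 4544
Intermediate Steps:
h(P) = -24 + P (h(P) = -2 + (-22 + P) = -24 + P)
(14048 - 9641) + h(161) = (14048 - 9641) + (-24 + 161) = 4407 + 137 = 4544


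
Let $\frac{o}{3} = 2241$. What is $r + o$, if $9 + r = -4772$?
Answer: $1942$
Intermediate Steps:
$r = -4781$ ($r = -9 - 4772 = -4781$)
$o = 6723$ ($o = 3 \cdot 2241 = 6723$)
$r + o = -4781 + 6723 = 1942$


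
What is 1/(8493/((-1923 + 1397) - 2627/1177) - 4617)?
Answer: -207243/960173018 ≈ -0.00021584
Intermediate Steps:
1/(8493/((-1923 + 1397) - 2627/1177) - 4617) = 1/(8493/(-526 - 2627*1/1177) - 4617) = 1/(8493/(-526 - 2627/1177) - 4617) = 1/(8493/(-621729/1177) - 4617) = 1/(8493*(-1177/621729) - 4617) = 1/(-3332087/207243 - 4617) = 1/(-960173018/207243) = -207243/960173018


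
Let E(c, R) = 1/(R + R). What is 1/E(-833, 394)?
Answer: 788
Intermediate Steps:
E(c, R) = 1/(2*R)
1/E(-833, 394) = 1/((½)/394) = 1/((½)*(1/394)) = 1/(1/788) = 788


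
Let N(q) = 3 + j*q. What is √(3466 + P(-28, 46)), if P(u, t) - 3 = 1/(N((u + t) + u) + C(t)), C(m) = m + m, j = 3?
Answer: 3*√1628510/65 ≈ 58.898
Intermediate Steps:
C(m) = 2*m
N(q) = 3 + 3*q
P(u, t) = 3 + 1/(3 + 5*t + 6*u) (P(u, t) = 3 + 1/((3 + 3*((u + t) + u)) + 2*t) = 3 + 1/((3 + 3*((t + u) + u)) + 2*t) = 3 + 1/((3 + 3*(t + 2*u)) + 2*t) = 3 + 1/((3 + (3*t + 6*u)) + 2*t) = 3 + 1/((3 + 3*t + 6*u) + 2*t) = 3 + 1/(3 + 5*t + 6*u))
√(3466 + P(-28, 46)) = √(3466 + (10 + 15*46 + 18*(-28))/(3 + 5*46 + 6*(-28))) = √(3466 + (10 + 690 - 504)/(3 + 230 - 168)) = √(3466 + 196/65) = √(225486/65) = 3*√1628510/65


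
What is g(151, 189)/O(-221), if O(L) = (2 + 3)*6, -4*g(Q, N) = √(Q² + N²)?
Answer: -√58522/120 ≈ -2.0159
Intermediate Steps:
g(Q, N) = -√(N² + Q²)/4 (g(Q, N) = -√(Q² + N²)/4 = -√(N² + Q²)/4)
O(L) = 30 (O(L) = 5*6 = 30)
g(151, 189)/O(-221) = -√(189² + 151²)/4/30 = -√(35721 + 22801)/4*(1/30) = -√58522/4*(1/30) = -√58522/120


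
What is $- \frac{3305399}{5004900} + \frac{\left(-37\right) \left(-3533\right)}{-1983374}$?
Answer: $- \frac{3605043984563}{4963294266300} \approx -0.72634$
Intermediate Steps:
$- \frac{3305399}{5004900} + \frac{\left(-37\right) \left(-3533\right)}{-1983374} = \left(-3305399\right) \frac{1}{5004900} + 130721 \left(- \frac{1}{1983374}\right) = - \frac{3305399}{5004900} - \frac{130721}{1983374} = - \frac{3605043984563}{4963294266300}$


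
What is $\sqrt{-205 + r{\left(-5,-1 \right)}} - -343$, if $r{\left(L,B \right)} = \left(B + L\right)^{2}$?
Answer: $343 + 13 i \approx 343.0 + 13.0 i$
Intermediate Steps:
$\sqrt{-205 + r{\left(-5,-1 \right)}} - -343 = \sqrt{-205 + \left(-1 - 5\right)^{2}} - -343 = \sqrt{-205 + \left(-6\right)^{2}} + 343 = \sqrt{-205 + 36} + 343 = \sqrt{-169} + 343 = 13 i + 343 = 343 + 13 i$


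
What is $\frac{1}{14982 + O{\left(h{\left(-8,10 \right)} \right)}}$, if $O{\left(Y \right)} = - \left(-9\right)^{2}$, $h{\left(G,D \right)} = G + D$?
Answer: $\frac{1}{14901} \approx 6.711 \cdot 10^{-5}$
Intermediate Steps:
$h{\left(G,D \right)} = D + G$
$O{\left(Y \right)} = -81$ ($O{\left(Y \right)} = \left(-1\right) 81 = -81$)
$\frac{1}{14982 + O{\left(h{\left(-8,10 \right)} \right)}} = \frac{1}{14982 - 81} = \frac{1}{14901}$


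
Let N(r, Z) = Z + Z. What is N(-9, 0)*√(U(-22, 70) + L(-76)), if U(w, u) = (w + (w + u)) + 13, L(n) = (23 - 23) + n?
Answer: 0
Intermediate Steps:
N(r, Z) = 2*Z
L(n) = n (L(n) = 0 + n = n)
U(w, u) = 13 + u + 2*w (U(w, u) = (w + (u + w)) + 13 = (u + 2*w) + 13 = 13 + u + 2*w)
N(-9, 0)*√(U(-22, 70) + L(-76)) = (2*0)*√((13 + 70 + 2*(-22)) - 76) = 0*√((13 + 70 - 44) - 76) = 0*√(39 - 76) = 0*√(-37) = 0*(I*√37) = 0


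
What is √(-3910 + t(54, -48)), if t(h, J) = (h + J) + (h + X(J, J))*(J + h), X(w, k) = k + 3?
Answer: 5*I*√154 ≈ 62.048*I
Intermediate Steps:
X(w, k) = 3 + k
t(h, J) = J + h + (J + h)*(3 + J + h) (t(h, J) = (h + J) + (h + (3 + J))*(J + h) = (J + h) + (3 + J + h)*(J + h) = (J + h) + (J + h)*(3 + J + h) = J + h + (J + h)*(3 + J + h))
√(-3910 + t(54, -48)) = √(-3910 + ((-48)² + 54² + 4*(-48) + 4*54 + 2*(-48)*54)) = √(-3910 + (2304 + 2916 - 192 + 216 - 5184)) = √(-3910 + 60) = √(-3850) = 5*I*√154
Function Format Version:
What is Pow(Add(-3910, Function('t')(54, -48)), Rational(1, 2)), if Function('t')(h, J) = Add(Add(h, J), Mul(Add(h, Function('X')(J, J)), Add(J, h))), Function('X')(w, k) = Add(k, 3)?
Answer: Mul(5, I, Pow(154, Rational(1, 2))) ≈ Mul(62.048, I)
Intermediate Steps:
Function('X')(w, k) = Add(3, k)
Function('t')(h, J) = Add(J, h, Mul(Add(J, h), Add(3, J, h))) (Function('t')(h, J) = Add(Add(h, J), Mul(Add(h, Add(3, J)), Add(J, h))) = Add(Add(J, h), Mul(Add(3, J, h), Add(J, h))) = Add(Add(J, h), Mul(Add(J, h), Add(3, J, h))) = Add(J, h, Mul(Add(J, h), Add(3, J, h))))
Pow(Add(-3910, Function('t')(54, -48)), Rational(1, 2)) = Pow(Add(-3910, Add(Pow(-48, 2), Pow(54, 2), Mul(4, -48), Mul(4, 54), Mul(2, -48, 54))), Rational(1, 2)) = Pow(Add(-3910, Add(2304, 2916, -192, 216, -5184)), Rational(1, 2)) = Pow(Add(-3910, 60), Rational(1, 2)) = Pow(-3850, Rational(1, 2)) = Mul(5, I, Pow(154, Rational(1, 2)))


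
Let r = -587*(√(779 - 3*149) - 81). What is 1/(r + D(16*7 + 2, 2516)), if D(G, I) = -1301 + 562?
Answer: 11702/519147989 + 587*√83/1038295978 ≈ 2.7691e-5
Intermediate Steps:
D(G, I) = -739
r = 47547 - 1174*√83 (r = -587*(√(779 - 447) - 81) = -587*(√332 - 81) = -587*(2*√83 - 81) = -587*(-81 + 2*√83) = 47547 - 1174*√83 ≈ 36851.)
1/(r + D(16*7 + 2, 2516)) = 1/((47547 - 1174*√83) - 739) = 1/(46808 - 1174*√83)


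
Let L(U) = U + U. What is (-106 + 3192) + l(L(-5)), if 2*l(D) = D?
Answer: 3081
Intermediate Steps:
L(U) = 2*U
l(D) = D/2
(-106 + 3192) + l(L(-5)) = (-106 + 3192) + (2*(-5))/2 = 3086 + (½)*(-10) = 3086 - 5 = 3081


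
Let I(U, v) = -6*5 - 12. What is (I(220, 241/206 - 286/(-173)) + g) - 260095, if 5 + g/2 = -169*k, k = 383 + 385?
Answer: -519731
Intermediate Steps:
k = 768
I(U, v) = -42 (I(U, v) = -30 - 12 = -42)
g = -259594 (g = -10 + 2*(-169*768) = -10 + 2*(-129792) = -10 - 259584 = -259594)
(I(220, 241/206 - 286/(-173)) + g) - 260095 = (-42 - 259594) - 260095 = -259636 - 260095 = -519731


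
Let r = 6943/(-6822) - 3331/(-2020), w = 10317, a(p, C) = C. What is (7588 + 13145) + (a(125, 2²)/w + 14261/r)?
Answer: 10741189096255/247927827 ≈ 43324.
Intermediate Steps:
r = 4349611/6890220 (r = 6943*(-1/6822) - 3331*(-1/2020) = -6943/6822 + 3331/2020 = 4349611/6890220 ≈ 0.63127)
(7588 + 13145) + (a(125, 2²)/w + 14261/r) = (7588 + 13145) + (2²/10317 + 14261/(4349611/6890220)) = 20733 + (4*(1/10317) + 14261*(6890220/4349611)) = 20733 + (4/10317 + 98261427420/4349611) = 20733 + 5600901459064/247927827 = 10741189096255/247927827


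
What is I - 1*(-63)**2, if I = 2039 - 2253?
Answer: -4183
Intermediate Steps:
I = -214
I - 1*(-63)**2 = -214 - 1*(-63)**2 = -214 - 1*3969 = -214 - 3969 = -4183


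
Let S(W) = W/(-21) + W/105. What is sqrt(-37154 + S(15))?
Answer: 3*I*sqrt(202286)/7 ≈ 192.76*I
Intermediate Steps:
S(W) = -4*W/105 (S(W) = W*(-1/21) + W*(1/105) = -W/21 + W/105 = -4*W/105)
sqrt(-37154 + S(15)) = sqrt(-37154 - 4/105*15) = sqrt(-37154 - 4/7) = sqrt(-260082/7) = 3*I*sqrt(202286)/7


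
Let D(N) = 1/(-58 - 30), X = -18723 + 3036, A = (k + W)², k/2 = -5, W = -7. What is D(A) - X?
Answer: 1380455/88 ≈ 15687.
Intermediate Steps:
k = -10 (k = 2*(-5) = -10)
A = 289 (A = (-10 - 7)² = (-17)² = 289)
X = -15687
D(N) = -1/88 (D(N) = 1/(-88) = -1/88)
D(A) - X = -1/88 - 1*(-15687) = -1/88 + 15687 = 1380455/88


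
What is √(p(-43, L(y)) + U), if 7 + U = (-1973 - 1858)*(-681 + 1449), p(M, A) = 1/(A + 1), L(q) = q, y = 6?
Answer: 4*I*√9010533/7 ≈ 1715.3*I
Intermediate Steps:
p(M, A) = 1/(1 + A)
U = -2942215 (U = -7 + (-1973 - 1858)*(-681 + 1449) = -7 - 3831*768 = -7 - 2942208 = -2942215)
√(p(-43, L(y)) + U) = √(1/(1 + 6) - 2942215) = √(1/7 - 2942215) = √(⅐ - 2942215) = √(-20595504/7) = 4*I*√9010533/7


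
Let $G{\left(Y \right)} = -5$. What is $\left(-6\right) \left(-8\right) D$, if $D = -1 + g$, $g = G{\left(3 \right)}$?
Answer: $-288$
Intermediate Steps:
$g = -5$
$D = -6$ ($D = -1 - 5 = -6$)
$\left(-6\right) \left(-8\right) D = \left(-6\right) \left(-8\right) \left(-6\right) = 48 \left(-6\right) = -288$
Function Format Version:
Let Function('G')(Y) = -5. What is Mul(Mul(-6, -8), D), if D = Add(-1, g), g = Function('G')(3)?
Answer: -288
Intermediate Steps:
g = -5
D = -6 (D = Add(-1, -5) = -6)
Mul(Mul(-6, -8), D) = Mul(Mul(-6, -8), -6) = Mul(48, -6) = -288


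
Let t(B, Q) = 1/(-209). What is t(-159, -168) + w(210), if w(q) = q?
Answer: 43889/209 ≈ 210.00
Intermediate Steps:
t(B, Q) = -1/209
t(-159, -168) + w(210) = -1/209 + 210 = 43889/209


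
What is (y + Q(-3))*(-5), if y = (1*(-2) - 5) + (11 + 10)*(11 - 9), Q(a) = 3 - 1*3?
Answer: -175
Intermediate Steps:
Q(a) = 0 (Q(a) = 3 - 3 = 0)
y = 35 (y = (-2 - 5) + 21*2 = -7 + 42 = 35)
(y + Q(-3))*(-5) = (35 + 0)*(-5) = 35*(-5) = -175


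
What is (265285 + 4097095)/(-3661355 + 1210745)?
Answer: -436238/245061 ≈ -1.7801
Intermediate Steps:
(265285 + 4097095)/(-3661355 + 1210745) = 4362380/(-2450610) = 4362380*(-1/2450610) = -436238/245061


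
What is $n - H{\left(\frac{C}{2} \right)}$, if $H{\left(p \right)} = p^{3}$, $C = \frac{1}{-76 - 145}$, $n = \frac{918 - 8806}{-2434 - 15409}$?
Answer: $\frac{681135822387}{1540758894584} \approx 0.44208$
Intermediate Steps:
$n = \frac{7888}{17843}$ ($n = - \frac{7888}{-17843} = \left(-7888\right) \left(- \frac{1}{17843}\right) = \frac{7888}{17843} \approx 0.44208$)
$C = - \frac{1}{221}$ ($C = \frac{1}{-221} = - \frac{1}{221} \approx -0.0045249$)
$n - H{\left(\frac{C}{2} \right)} = \frac{7888}{17843} - \left(- \frac{1}{221 \cdot 2}\right)^{3} = \frac{7888}{17843} - \left(\left(- \frac{1}{221}\right) \frac{1}{2}\right)^{3} = \frac{7888}{17843} - \left(- \frac{1}{442}\right)^{3} = \frac{7888}{17843} - - \frac{1}{86350888} = \frac{7888}{17843} + \frac{1}{86350888} = \frac{681135822387}{1540758894584}$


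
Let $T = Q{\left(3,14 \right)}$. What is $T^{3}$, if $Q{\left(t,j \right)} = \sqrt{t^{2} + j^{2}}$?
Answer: $205 \sqrt{205} \approx 2935.2$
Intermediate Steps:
$Q{\left(t,j \right)} = \sqrt{j^{2} + t^{2}}$
$T = \sqrt{205}$ ($T = \sqrt{14^{2} + 3^{2}} = \sqrt{196 + 9} = \sqrt{205} \approx 14.318$)
$T^{3} = \left(\sqrt{205}\right)^{3} = 205 \sqrt{205}$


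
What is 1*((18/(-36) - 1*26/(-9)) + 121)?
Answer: 2221/18 ≈ 123.39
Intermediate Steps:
1*((18/(-36) - 1*26/(-9)) + 121) = 1*((18*(-1/36) - 26*(-1/9)) + 121) = 1*((-1/2 + 26/9) + 121) = 1*(43/18 + 121) = 1*(2221/18) = 2221/18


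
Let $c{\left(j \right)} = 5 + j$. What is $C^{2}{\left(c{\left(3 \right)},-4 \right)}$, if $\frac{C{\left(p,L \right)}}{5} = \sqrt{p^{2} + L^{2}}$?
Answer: $2000$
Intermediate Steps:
$C{\left(p,L \right)} = 5 \sqrt{L^{2} + p^{2}}$ ($C{\left(p,L \right)} = 5 \sqrt{p^{2} + L^{2}} = 5 \sqrt{L^{2} + p^{2}}$)
$C^{2}{\left(c{\left(3 \right)},-4 \right)} = \left(5 \sqrt{\left(-4\right)^{2} + \left(5 + 3\right)^{2}}\right)^{2} = \left(5 \sqrt{16 + 8^{2}}\right)^{2} = \left(5 \sqrt{16 + 64}\right)^{2} = \left(5 \sqrt{80}\right)^{2} = \left(5 \cdot 4 \sqrt{5}\right)^{2} = \left(20 \sqrt{5}\right)^{2} = 2000$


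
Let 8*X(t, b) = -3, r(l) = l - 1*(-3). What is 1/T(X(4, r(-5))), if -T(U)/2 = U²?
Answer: -32/9 ≈ -3.5556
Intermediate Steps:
r(l) = 3 + l (r(l) = l + 3 = 3 + l)
X(t, b) = -3/8 (X(t, b) = (⅛)*(-3) = -3/8)
T(U) = -2*U²
1/T(X(4, r(-5))) = 1/(-2*(-3/8)²) = 1/(-2*9/64) = 1/(-9/32) = -32/9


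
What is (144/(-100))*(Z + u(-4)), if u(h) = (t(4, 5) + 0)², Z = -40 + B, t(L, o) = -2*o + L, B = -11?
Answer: 108/5 ≈ 21.600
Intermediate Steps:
t(L, o) = L - 2*o
Z = -51 (Z = -40 - 11 = -51)
u(h) = 36 (u(h) = ((4 - 2*5) + 0)² = ((4 - 10) + 0)² = (-6 + 0)² = (-6)² = 36)
(144/(-100))*(Z + u(-4)) = (144/(-100))*(-51 + 36) = (144*(-1/100))*(-15) = -36/25*(-15) = 108/5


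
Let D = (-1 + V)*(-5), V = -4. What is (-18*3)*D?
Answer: -1350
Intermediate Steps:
D = 25 (D = (-1 - 4)*(-5) = -5*(-5) = 25)
(-18*3)*D = -18*3*25 = -54*25 = -1350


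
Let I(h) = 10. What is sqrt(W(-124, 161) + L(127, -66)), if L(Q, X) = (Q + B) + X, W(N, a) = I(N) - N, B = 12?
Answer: 3*sqrt(23) ≈ 14.387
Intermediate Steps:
W(N, a) = 10 - N
L(Q, X) = 12 + Q + X (L(Q, X) = (Q + 12) + X = (12 + Q) + X = 12 + Q + X)
sqrt(W(-124, 161) + L(127, -66)) = sqrt((10 - 1*(-124)) + (12 + 127 - 66)) = sqrt((10 + 124) + 73) = sqrt(134 + 73) = sqrt(207) = 3*sqrt(23)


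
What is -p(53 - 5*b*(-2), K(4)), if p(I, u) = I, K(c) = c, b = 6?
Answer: -113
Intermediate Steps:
-p(53 - 5*b*(-2), K(4)) = -(53 - 5*6*(-2)) = -(53 - 30*(-2)) = -(53 - 1*(-60)) = -(53 + 60) = -1*113 = -113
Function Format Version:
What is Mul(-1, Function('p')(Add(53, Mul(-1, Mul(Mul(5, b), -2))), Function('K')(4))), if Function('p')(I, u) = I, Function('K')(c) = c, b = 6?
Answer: -113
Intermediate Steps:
Mul(-1, Function('p')(Add(53, Mul(-1, Mul(Mul(5, b), -2))), Function('K')(4))) = Mul(-1, Add(53, Mul(-1, Mul(Mul(5, 6), -2)))) = Mul(-1, Add(53, Mul(-1, Mul(30, -2)))) = Mul(-1, Add(53, Mul(-1, -60))) = Mul(-1, Add(53, 60)) = Mul(-1, 113) = -113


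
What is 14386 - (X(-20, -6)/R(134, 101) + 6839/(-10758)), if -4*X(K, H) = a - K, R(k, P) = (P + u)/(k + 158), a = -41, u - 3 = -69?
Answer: 771501133/53790 ≈ 14343.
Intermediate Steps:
u = -66 (u = 3 - 69 = -66)
R(k, P) = (-66 + P)/(158 + k) (R(k, P) = (P - 66)/(k + 158) = (-66 + P)/(158 + k))
X(K, H) = 41/4 + K/4 (X(K, H) = -(-41 - K)/4 = 41/4 + K/4)
14386 - (X(-20, -6)/R(134, 101) + 6839/(-10758)) = 14386 - ((41/4 + (¼)*(-20))/(((-66 + 101)/(158 + 134))) + 6839/(-10758)) = 14386 - ((41/4 - 5)/((35/292)) + 6839*(-1/10758)) = 14386 - (21/(4*(((1/292)*35))) - 6839/10758) = 14386 - (21/(4*(35/292)) - 6839/10758) = 14386 - ((21/4)*(292/35) - 6839/10758) = 14386 - (219/5 - 6839/10758) = 14386 - 1*2321807/53790 = 14386 - 2321807/53790 = 771501133/53790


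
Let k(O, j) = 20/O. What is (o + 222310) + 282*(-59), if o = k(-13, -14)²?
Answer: 34758968/169 ≈ 2.0567e+5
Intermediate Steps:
o = 400/169 (o = (20/(-13))² = (20*(-1/13))² = (-20/13)² = 400/169 ≈ 2.3669)
(o + 222310) + 282*(-59) = (400/169 + 222310) + 282*(-59) = 37570790/169 - 16638 = 34758968/169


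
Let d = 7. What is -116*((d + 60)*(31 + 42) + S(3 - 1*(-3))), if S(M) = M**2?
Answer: -571532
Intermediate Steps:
-116*((d + 60)*(31 + 42) + S(3 - 1*(-3))) = -116*((7 + 60)*(31 + 42) + (3 - 1*(-3))**2) = -116*(67*73 + (3 + 3)**2) = -116*(4891 + 6**2) = -116*(4891 + 36) = -116*4927 = -571532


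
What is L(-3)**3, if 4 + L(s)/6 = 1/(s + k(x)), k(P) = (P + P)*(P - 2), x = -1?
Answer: -10648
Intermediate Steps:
k(P) = 2*P*(-2 + P) (k(P) = (2*P)*(-2 + P) = 2*P*(-2 + P))
L(s) = -24 + 6/(6 + s) (L(s) = -24 + 6/(s + 2*(-1)*(-2 - 1)) = -24 + 6/(s + 2*(-1)*(-3)) = -24 + 6/(s + 6) = -24 + 6/(6 + s))
L(-3)**3 = (6*(-23 - 4*(-3))/(6 - 3))**3 = (6*(-23 + 12)/3)**3 = (6*(1/3)*(-11))**3 = (-22)**3 = -10648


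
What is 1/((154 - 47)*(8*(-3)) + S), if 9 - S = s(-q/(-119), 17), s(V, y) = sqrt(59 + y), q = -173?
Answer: -2559/6548405 + 2*sqrt(19)/6548405 ≈ -0.00038945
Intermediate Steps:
S = 9 - 2*sqrt(19) (S = 9 - sqrt(59 + 17) = 9 - sqrt(76) = 9 - 2*sqrt(19) ≈ 0.28220)
1/((154 - 47)*(8*(-3)) + S) = 1/((154 - 47)*(8*(-3)) + (9 - 2*sqrt(19))) = 1/(107*(-24) + (9 - 2*sqrt(19))) = 1/(-2568 + (9 - 2*sqrt(19))) = 1/(-2559 - 2*sqrt(19))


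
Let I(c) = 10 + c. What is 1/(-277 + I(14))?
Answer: -1/253 ≈ -0.0039526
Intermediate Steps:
1/(-277 + I(14)) = 1/(-277 + (10 + 14)) = 1/(-277 + 24) = 1/(-253) = -1/253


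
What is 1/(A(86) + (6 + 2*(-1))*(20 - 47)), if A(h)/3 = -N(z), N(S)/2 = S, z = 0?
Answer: -1/108 ≈ -0.0092593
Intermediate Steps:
N(S) = 2*S
A(h) = 0 (A(h) = 3*(-2*0) = 3*(-1*0) = 3*0 = 0)
1/(A(86) + (6 + 2*(-1))*(20 - 47)) = 1/(0 + (6 + 2*(-1))*(20 - 47)) = 1/(0 + (6 - 2)*(-27)) = 1/(0 + 4*(-27)) = 1/(0 - 108) = 1/(-108) = -1/108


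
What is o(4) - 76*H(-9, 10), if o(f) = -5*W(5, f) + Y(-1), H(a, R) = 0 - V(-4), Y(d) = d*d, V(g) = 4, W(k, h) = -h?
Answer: 325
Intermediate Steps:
Y(d) = d²
H(a, R) = -4 (H(a, R) = 0 - 1*4 = 0 - 4 = -4)
o(f) = 1 + 5*f (o(f) = -(-5)*f + (-1)² = 5*f + 1 = 1 + 5*f)
o(4) - 76*H(-9, 10) = (1 + 5*4) - 76*(-4) = (1 + 20) + 304 = 21 + 304 = 325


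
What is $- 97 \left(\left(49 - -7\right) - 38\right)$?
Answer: $-1746$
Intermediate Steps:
$- 97 \left(\left(49 - -7\right) - 38\right) = - 97 \left(\left(49 + 7\right) - 38\right) = - 97 \left(56 - 38\right) = \left(-97\right) 18 = -1746$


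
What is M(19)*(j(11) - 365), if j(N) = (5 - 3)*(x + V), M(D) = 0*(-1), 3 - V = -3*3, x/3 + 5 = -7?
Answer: 0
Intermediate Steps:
x = -36 (x = -15 + 3*(-7) = -15 - 21 = -36)
V = 12 (V = 3 - (-3)*3 = 3 - 1*(-9) = 3 + 9 = 12)
M(D) = 0
j(N) = -48 (j(N) = (5 - 3)*(-36 + 12) = 2*(-24) = -48)
M(19)*(j(11) - 365) = 0*(-48 - 365) = 0*(-413) = 0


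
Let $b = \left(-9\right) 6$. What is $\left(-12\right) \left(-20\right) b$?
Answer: $-12960$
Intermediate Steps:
$b = -54$
$\left(-12\right) \left(-20\right) b = \left(-12\right) \left(-20\right) \left(-54\right) = 240 \left(-54\right) = -12960$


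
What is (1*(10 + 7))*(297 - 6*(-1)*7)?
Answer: 5763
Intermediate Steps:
(1*(10 + 7))*(297 - 6*(-1)*7) = (1*17)*(297 + 6*7) = 17*(297 + 42) = 17*339 = 5763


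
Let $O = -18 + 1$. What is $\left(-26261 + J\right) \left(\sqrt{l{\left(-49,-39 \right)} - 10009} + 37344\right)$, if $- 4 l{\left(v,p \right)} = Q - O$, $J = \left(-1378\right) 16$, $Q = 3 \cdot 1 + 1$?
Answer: $-1804051296 - \frac{48309 i \sqrt{40057}}{2} \approx -1.8041 \cdot 10^{9} - 4.8343 \cdot 10^{6} i$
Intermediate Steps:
$Q = 4$ ($Q = 3 + 1 = 4$)
$O = -17$
$J = -22048$
$l{\left(v,p \right)} = - \frac{21}{4}$ ($l{\left(v,p \right)} = - \frac{4 - -17}{4} = - \frac{4 + 17}{4} = \left(- \frac{1}{4}\right) 21 = - \frac{21}{4}$)
$\left(-26261 + J\right) \left(\sqrt{l{\left(-49,-39 \right)} - 10009} + 37344\right) = \left(-26261 - 22048\right) \left(\sqrt{- \frac{21}{4} - 10009} + 37344\right) = - 48309 \left(\sqrt{- \frac{40057}{4}} + 37344\right) = - 48309 \left(\frac{i \sqrt{40057}}{2} + 37344\right) = - 48309 \left(37344 + \frac{i \sqrt{40057}}{2}\right) = -1804051296 - \frac{48309 i \sqrt{40057}}{2}$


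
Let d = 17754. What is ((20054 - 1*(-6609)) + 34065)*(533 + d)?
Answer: 1110532936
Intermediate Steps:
((20054 - 1*(-6609)) + 34065)*(533 + d) = ((20054 - 1*(-6609)) + 34065)*(533 + 17754) = ((20054 + 6609) + 34065)*18287 = (26663 + 34065)*18287 = 60728*18287 = 1110532936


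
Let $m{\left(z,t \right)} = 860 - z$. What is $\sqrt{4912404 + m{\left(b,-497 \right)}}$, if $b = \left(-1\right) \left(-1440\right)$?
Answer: $4 \sqrt{306989} \approx 2216.3$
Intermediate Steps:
$b = 1440$
$\sqrt{4912404 + m{\left(b,-497 \right)}} = \sqrt{4912404 + \left(860 - 1440\right)} = \sqrt{4912404 - 580} = \sqrt{4911824} = 4 \sqrt{306989}$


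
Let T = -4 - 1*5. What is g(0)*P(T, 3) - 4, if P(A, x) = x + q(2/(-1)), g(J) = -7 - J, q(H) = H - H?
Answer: -25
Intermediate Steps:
T = -9 (T = -4 - 5 = -9)
q(H) = 0
P(A, x) = x (P(A, x) = x + 0 = x)
g(0)*P(T, 3) - 4 = (-7 - 1*0)*3 - 4 = (-7 + 0)*3 - 4 = -7*3 - 4 = -21 - 4 = -25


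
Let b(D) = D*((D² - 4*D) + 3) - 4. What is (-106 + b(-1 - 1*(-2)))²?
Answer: 12100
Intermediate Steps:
b(D) = -4 + D*(3 + D² - 4*D) (b(D) = D*(3 + D² - 4*D) - 4 = -4 + D*(3 + D² - 4*D))
(-106 + b(-1 - 1*(-2)))² = (-106 + (-4 + (-1 - 1*(-2))³ - 4*(-1 - 1*(-2))² + 3*(-1 - 1*(-2))))² = (-106 + (-4 + (-1 + 2)³ - 4*(-1 + 2)² + 3*(-1 + 2)))² = (-106 + (-4 + 1³ - 4*1² + 3*1))² = (-106 + (-4 + 1 - 4*1 + 3))² = (-106 + (-4 + 1 - 4 + 3))² = (-106 - 4)² = (-110)² = 12100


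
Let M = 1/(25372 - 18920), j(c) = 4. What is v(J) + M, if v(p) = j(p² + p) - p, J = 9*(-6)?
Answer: 374217/6452 ≈ 58.000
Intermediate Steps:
J = -54
v(p) = 4 - p
M = 1/6452 ≈ 0.00015499
v(J) + M = (4 - 1*(-54)) + 1/6452 = (4 + 54) + 1/6452 = 58 + 1/6452 = 374217/6452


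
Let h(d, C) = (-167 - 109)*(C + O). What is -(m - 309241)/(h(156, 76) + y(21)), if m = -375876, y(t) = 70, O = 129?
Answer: -685117/56510 ≈ -12.124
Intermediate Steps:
h(d, C) = -35604 - 276*C (h(d, C) = (-167 - 109)*(C + 129) = -276*(129 + C) = -35604 - 276*C)
-(m - 309241)/(h(156, 76) + y(21)) = -(-375876 - 309241)/((-35604 - 276*76) + 70) = -(-685117)/((-35604 - 20976) + 70) = -(-685117)/(-56580 + 70) = -(-685117)/(-56510) = -(-685117)*(-1)/56510 = -1*685117/56510 = -685117/56510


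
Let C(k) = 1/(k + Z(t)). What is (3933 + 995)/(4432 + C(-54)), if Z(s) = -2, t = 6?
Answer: 275968/248191 ≈ 1.1119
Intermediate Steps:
C(k) = 1/(-2 + k) (C(k) = 1/(k - 2) = 1/(-2 + k))
(3933 + 995)/(4432 + C(-54)) = (3933 + 995)/(4432 + 1/(-2 - 54)) = 4928/(4432 + 1/(-56)) = 4928/(4432 - 1/56) = 4928/(248191/56) = 4928*(56/248191) = 275968/248191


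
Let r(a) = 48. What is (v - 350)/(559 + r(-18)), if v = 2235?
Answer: 1885/607 ≈ 3.1054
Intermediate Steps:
(v - 350)/(559 + r(-18)) = (2235 - 350)/(559 + 48) = 1885/607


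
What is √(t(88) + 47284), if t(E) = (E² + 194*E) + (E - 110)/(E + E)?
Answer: √1153598/4 ≈ 268.51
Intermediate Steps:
t(E) = E² + 194*E + (-110 + E)/(2*E) (t(E) = (E² + 194*E) + (-110 + E)/((2*E)) = (E² + 194*E) + (-110 + E)*(1/(2*E)) = (E² + 194*E) + (-110 + E)/(2*E) = E² + 194*E + (-110 + E)/(2*E))
√(t(88) + 47284) = √((½ + 88² - 55/88 + 194*88) + 47284) = √((½ + 7744 - 55*1/88 + 17072) + 47284) = √((½ + 7744 - 5/8 + 17072) + 47284) = √(198527/8 + 47284) = √(576799/8) = √1153598/4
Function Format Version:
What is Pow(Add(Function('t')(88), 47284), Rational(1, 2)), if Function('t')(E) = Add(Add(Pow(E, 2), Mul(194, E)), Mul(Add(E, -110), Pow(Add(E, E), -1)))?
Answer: Mul(Rational(1, 4), Pow(1153598, Rational(1, 2))) ≈ 268.51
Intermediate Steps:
Function('t')(E) = Add(Pow(E, 2), Mul(194, E), Mul(Rational(1, 2), Pow(E, -1), Add(-110, E))) (Function('t')(E) = Add(Add(Pow(E, 2), Mul(194, E)), Mul(Add(-110, E), Pow(Mul(2, E), -1))) = Add(Add(Pow(E, 2), Mul(194, E)), Mul(Add(-110, E), Mul(Rational(1, 2), Pow(E, -1)))) = Add(Add(Pow(E, 2), Mul(194, E)), Mul(Rational(1, 2), Pow(E, -1), Add(-110, E))) = Add(Pow(E, 2), Mul(194, E), Mul(Rational(1, 2), Pow(E, -1), Add(-110, E))))
Pow(Add(Function('t')(88), 47284), Rational(1, 2)) = Pow(Add(Add(Rational(1, 2), Pow(88, 2), Mul(-55, Pow(88, -1)), Mul(194, 88)), 47284), Rational(1, 2)) = Pow(Add(Add(Rational(1, 2), 7744, Mul(-55, Rational(1, 88)), 17072), 47284), Rational(1, 2)) = Pow(Add(Add(Rational(1, 2), 7744, Rational(-5, 8), 17072), 47284), Rational(1, 2)) = Pow(Add(Rational(198527, 8), 47284), Rational(1, 2)) = Pow(Rational(576799, 8), Rational(1, 2)) = Mul(Rational(1, 4), Pow(1153598, Rational(1, 2)))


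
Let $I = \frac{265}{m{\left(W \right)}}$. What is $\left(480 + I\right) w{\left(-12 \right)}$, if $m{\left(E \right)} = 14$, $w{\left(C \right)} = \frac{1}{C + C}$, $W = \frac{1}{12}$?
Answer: $- \frac{6985}{336} \approx -20.789$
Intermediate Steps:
$W = \frac{1}{12} \approx 0.083333$
$w{\left(C \right)} = \frac{1}{2 C}$
$I = \frac{265}{14} \approx 18.929$
$\left(480 + I\right) w{\left(-12 \right)} = \left(480 + \frac{265}{14}\right) \frac{1}{2 \left(-12\right)} = \frac{6985 \cdot \frac{1}{2} \left(- \frac{1}{12}\right)}{14} = \frac{6985}{14} \left(- \frac{1}{24}\right) = - \frac{6985}{336}$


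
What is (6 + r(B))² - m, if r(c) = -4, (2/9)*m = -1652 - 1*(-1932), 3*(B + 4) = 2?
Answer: -1256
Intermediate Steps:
B = -10/3 (B = -4 + (⅓)*2 = -4 + ⅔ = -10/3 ≈ -3.3333)
m = 1260 (m = 9*(-1652 - 1*(-1932))/2 = 9*(-1652 + 1932)/2 = (9/2)*280 = 1260)
(6 + r(B))² - m = (6 - 4)² - 1*1260 = 2² - 1260 = 4 - 1260 = -1256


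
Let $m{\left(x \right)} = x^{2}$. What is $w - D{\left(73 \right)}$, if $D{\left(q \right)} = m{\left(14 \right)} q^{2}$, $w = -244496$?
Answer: $-1288980$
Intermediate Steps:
$D{\left(q \right)} = 196 q^{2}$ ($D{\left(q \right)} = 14^{2} q^{2} = 196 q^{2}$)
$w - D{\left(73 \right)} = -244496 - 196 \cdot 73^{2} = -244496 - 196 \cdot 5329 = -244496 - 1044484 = -1288980$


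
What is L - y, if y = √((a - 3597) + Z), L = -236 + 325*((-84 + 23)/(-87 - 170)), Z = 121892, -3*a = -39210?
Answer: -40827/257 - √131365 ≈ -521.30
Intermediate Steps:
a = 13070 (a = -⅓*(-39210) = 13070)
L = -40827/257 (L = -236 + 325*(-61/(-257)) = -236 + 325*(-61*(-1/257)) = -236 + 325*(61/257) = -236 + 19825/257 = -40827/257 ≈ -158.86)
y = √131365 (y = √((13070 - 3597) + 121892) = √(9473 + 121892) = √131365 ≈ 362.44)
L - y = -40827/257 - √131365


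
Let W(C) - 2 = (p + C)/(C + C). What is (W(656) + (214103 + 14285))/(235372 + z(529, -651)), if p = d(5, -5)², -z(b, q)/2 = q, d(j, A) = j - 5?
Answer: 456781/473348 ≈ 0.96500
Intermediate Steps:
d(j, A) = -5 + j
z(b, q) = -2*q
p = 0 (p = (-5 + 5)² = 0² = 0)
W(C) = 5/2 (W(C) = 2 + (0 + C)/(C + C) = 2 + C/((2*C)) = 2 + C*(1/(2*C)) = 2 + ½ = 5/2)
(W(656) + (214103 + 14285))/(235372 + z(529, -651)) = (5/2 + (214103 + 14285))/(235372 - 2*(-651)) = (5/2 + 228388)/(235372 + 1302) = (456781/2)/236674 = (456781/2)*(1/236674) = 456781/473348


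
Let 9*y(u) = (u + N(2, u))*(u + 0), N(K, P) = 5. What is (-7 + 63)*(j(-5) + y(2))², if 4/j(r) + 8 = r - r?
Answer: 5054/81 ≈ 62.395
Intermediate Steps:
j(r) = -½ (j(r) = 4/(-8 + (r - r)) = 4/(-8 + 0) = 4/(-8) = 4*(-⅛) = -½)
y(u) = u*(5 + u)/9 (y(u) = ((u + 5)*(u + 0))/9 = ((5 + u)*u)/9 = (u*(5 + u))/9 = u*(5 + u)/9)
(-7 + 63)*(j(-5) + y(2))² = (-7 + 63)*(-½ + (⅑)*2*(5 + 2))² = 56*(-½ + (⅑)*2*7)² = 56*(-½ + 14/9)² = 56*(19/18)² = 56*(361/324) = 5054/81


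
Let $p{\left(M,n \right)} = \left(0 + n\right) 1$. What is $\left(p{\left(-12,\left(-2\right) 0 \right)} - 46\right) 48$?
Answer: $-2208$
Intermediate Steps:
$p{\left(M,n \right)} = n$ ($p{\left(M,n \right)} = n 1 = n$)
$\left(p{\left(-12,\left(-2\right) 0 \right)} - 46\right) 48 = \left(\left(-2\right) 0 - 46\right) 48 = \left(0 - 46\right) 48 = \left(-46\right) 48 = -2208$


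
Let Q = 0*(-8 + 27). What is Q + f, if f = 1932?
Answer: 1932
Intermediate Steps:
Q = 0 (Q = 0*19 = 0)
Q + f = 0 + 1932 = 1932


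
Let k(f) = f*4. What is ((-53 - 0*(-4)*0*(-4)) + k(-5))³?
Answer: -389017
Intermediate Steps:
k(f) = 4*f
((-53 - 0*(-4)*0*(-4)) + k(-5))³ = ((-53 - 0*(-4)*0*(-4)) + 4*(-5))³ = ((-53 - 0*0) - 20)³ = ((-53 - 1*0) - 20)³ = ((-53 + 0) - 20)³ = (-53 - 20)³ = (-73)³ = -389017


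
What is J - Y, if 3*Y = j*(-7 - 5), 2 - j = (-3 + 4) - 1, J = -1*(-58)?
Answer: 66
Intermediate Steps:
J = 58
j = 2 (j = 2 - ((-3 + 4) - 1) = 2 - (1 - 1) = 2 - 1*0 = 2 + 0 = 2)
Y = -8 (Y = (2*(-7 - 5))/3 = (2*(-12))/3 = (⅓)*(-24) = -8)
J - Y = 58 - 1*(-8) = 58 + 8 = 66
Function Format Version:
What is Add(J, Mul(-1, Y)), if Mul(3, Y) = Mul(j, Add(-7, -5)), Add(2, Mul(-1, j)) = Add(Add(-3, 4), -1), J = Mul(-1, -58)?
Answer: 66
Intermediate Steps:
J = 58
j = 2 (j = Add(2, Mul(-1, Add(Add(-3, 4), -1))) = Add(2, Mul(-1, Add(1, -1))) = Add(2, Mul(-1, 0)) = Add(2, 0) = 2)
Y = -8 (Y = Mul(Rational(1, 3), Mul(2, Add(-7, -5))) = Mul(Rational(1, 3), Mul(2, -12)) = Mul(Rational(1, 3), -24) = -8)
Add(J, Mul(-1, Y)) = Add(58, Mul(-1, -8)) = Add(58, 8) = 66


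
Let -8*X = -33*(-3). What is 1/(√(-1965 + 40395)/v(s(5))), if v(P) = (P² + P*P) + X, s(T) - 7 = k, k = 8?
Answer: 1167*√4270/34160 ≈ 2.2324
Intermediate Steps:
s(T) = 15 (s(T) = 7 + 8 = 15)
X = -99/8 (X = -(-33)*(-3)/8 = -⅛*99 = -99/8 ≈ -12.375)
v(P) = -99/8 + 2*P² (v(P) = (P² + P*P) - 99/8 = (P² + P²) - 99/8 = 2*P² - 99/8 = -99/8 + 2*P²)
1/(√(-1965 + 40395)/v(s(5))) = 1/(√(-1965 + 40395)/(-99/8 + 2*15²)) = 1/(√38430/(-99/8 + 2*225)) = 1/((3*√4270)/(-99/8 + 450)) = 1/((3*√4270)/(3501/8)) = 1/((3*√4270)*(8/3501)) = 1/(8*√4270/1167) = 1167*√4270/34160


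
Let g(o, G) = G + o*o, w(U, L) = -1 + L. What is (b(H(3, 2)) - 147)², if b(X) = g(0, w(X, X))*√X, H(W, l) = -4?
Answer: 21509 + 2940*I ≈ 21509.0 + 2940.0*I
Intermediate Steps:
g(o, G) = G + o²
b(X) = √X*(-1 + X) (b(X) = ((-1 + X) + 0²)*√X = ((-1 + X) + 0)*√X = (-1 + X)*√X = √X*(-1 + X))
(b(H(3, 2)) - 147)² = (√(-4)*(-1 - 4) - 147)² = ((2*I)*(-5) - 147)² = (-10*I - 147)² = (-147 - 10*I)²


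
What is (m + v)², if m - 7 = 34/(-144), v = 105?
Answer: 64754209/5184 ≈ 12491.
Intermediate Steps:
m = 487/72 (m = 7 + 34/(-144) = 7 + 34*(-1/144) = 7 - 17/72 = 487/72 ≈ 6.7639)
(m + v)² = (487/72 + 105)² = (8047/72)² = 64754209/5184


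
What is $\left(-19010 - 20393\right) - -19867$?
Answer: $-19536$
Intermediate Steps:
$\left(-19010 - 20393\right) - -19867 = -39403 + 19867 = -19536$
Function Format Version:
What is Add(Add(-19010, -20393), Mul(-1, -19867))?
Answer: -19536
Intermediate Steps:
Add(Add(-19010, -20393), Mul(-1, -19867)) = Add(-39403, 19867) = -19536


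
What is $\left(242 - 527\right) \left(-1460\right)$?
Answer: $416100$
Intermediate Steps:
$\left(242 - 527\right) \left(-1460\right) = \left(-285\right) \left(-1460\right) = 416100$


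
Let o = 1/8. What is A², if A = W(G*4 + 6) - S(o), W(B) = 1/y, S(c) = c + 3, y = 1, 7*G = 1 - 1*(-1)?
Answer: 289/64 ≈ 4.5156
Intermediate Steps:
G = 2/7 (G = (1 - 1*(-1))/7 = (1 + 1)/7 = (⅐)*2 = 2/7 ≈ 0.28571)
o = ⅛ ≈ 0.12500
S(c) = 3 + c
W(B) = 1 (W(B) = 1/1 = 1)
A = -17/8 (A = 1 - (3 + ⅛) = 1 - 1*25/8 = 1 - 25/8 = -17/8 ≈ -2.1250)
A² = (-17/8)² = 289/64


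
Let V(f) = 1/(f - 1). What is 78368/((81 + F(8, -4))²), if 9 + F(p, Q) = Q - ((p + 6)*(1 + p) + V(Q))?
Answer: 1959200/83521 ≈ 23.458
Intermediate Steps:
V(f) = 1/(-1 + f)
F(p, Q) = -9 + Q - 1/(-1 + Q) - (1 + p)*(6 + p) (F(p, Q) = -9 + (Q - ((p + 6)*(1 + p) + 1/(-1 + Q))) = -9 + (Q - ((6 + p)*(1 + p) + 1/(-1 + Q))) = -9 + (Q - ((1 + p)*(6 + p) + 1/(-1 + Q))) = -9 + (Q - (1/(-1 + Q) + (1 + p)*(6 + p))) = -9 + (Q + (-1/(-1 + Q) - (1 + p)*(6 + p))) = -9 + (Q - 1/(-1 + Q) - (1 + p)*(6 + p)) = -9 + Q - 1/(-1 + Q) - (1 + p)*(6 + p))
78368/((81 + F(8, -4))²) = 78368/((81 + (-1 + (-1 - 4)*(-15 - 4 - 1*8² - 7*8))/(-1 - 4))²) = 78368/((81 + (-1 - 5*(-15 - 4 - 1*64 - 56))/(-5))²) = 78368/((81 - (-1 - 5*(-15 - 4 - 64 - 56))/5)²) = 78368/((81 - (-1 - 5*(-139))/5)²) = 78368/((81 - (-1 + 695)/5)²) = 78368/((81 - ⅕*694)²) = 78368/((81 - 694/5)²) = 78368/((-289/5)²) = 78368/(83521/25) = 78368*(25/83521) = 1959200/83521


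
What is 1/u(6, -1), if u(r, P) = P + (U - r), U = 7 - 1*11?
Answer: -1/11 ≈ -0.090909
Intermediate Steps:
U = -4 (U = 7 - 11 = -4)
u(r, P) = -4 + P - r (u(r, P) = P + (-4 - r) = -4 + P - r)
1/u(6, -1) = 1/(-4 - 1 - 1*6) = 1/(-4 - 1 - 6) = 1/(-11) = -1/11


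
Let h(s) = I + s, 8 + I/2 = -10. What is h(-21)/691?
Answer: -57/691 ≈ -0.082489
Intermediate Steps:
I = -36 (I = -16 + 2*(-10) = -16 - 20 = -36)
h(s) = -36 + s
h(-21)/691 = (-36 - 21)/691 = -57*1/691 = -57/691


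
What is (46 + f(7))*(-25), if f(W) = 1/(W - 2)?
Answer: -1155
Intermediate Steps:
f(W) = 1/(-2 + W)
(46 + f(7))*(-25) = (46 + 1/(-2 + 7))*(-25) = (46 + 1/5)*(-25) = (46 + ⅕)*(-25) = (231/5)*(-25) = -1155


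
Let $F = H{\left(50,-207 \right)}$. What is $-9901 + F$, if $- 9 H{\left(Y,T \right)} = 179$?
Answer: $- \frac{89288}{9} \approx -9920.9$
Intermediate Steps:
$H{\left(Y,T \right)} = - \frac{179}{9}$ ($H{\left(Y,T \right)} = \left(- \frac{1}{9}\right) 179 = - \frac{179}{9}$)
$F = - \frac{179}{9} \approx -19.889$
$-9901 + F = -9901 - \frac{179}{9} = - \frac{89288}{9}$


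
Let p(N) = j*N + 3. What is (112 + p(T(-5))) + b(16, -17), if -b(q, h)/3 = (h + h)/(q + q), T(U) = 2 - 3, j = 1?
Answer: 1875/16 ≈ 117.19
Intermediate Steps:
T(U) = -1
b(q, h) = -3*h/q (b(q, h) = -3*(h + h)/(q + q) = -3*2*h/(2*q) = -3*2*h*1/(2*q) = -3*h/q)
p(N) = 3 + N (p(N) = 1*N + 3 = N + 3 = 3 + N)
(112 + p(T(-5))) + b(16, -17) = (112 + (3 - 1)) - 3*(-17)/16 = (112 + 2) - 3*(-17)*1/16 = 114 + 51/16 = 1875/16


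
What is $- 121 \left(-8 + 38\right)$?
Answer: $-3630$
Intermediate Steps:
$- 121 \left(-8 + 38\right) = \left(-121\right) 30 = -3630$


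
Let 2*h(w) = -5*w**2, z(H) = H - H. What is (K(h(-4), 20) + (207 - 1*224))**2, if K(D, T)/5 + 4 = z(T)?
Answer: 1369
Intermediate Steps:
z(H) = 0
h(w) = -5*w**2/2 (h(w) = (-5*w**2)/2 = -5*w**2/2)
K(D, T) = -20 (K(D, T) = -20 + 5*0 = -20 + 0 = -20)
(K(h(-4), 20) + (207 - 1*224))**2 = (-20 + (207 - 1*224))**2 = (-20 + (207 - 224))**2 = (-20 - 17)**2 = (-37)**2 = 1369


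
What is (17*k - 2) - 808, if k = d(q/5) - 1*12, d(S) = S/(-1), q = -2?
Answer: -5036/5 ≈ -1007.2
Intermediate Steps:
d(S) = -S (d(S) = S*(-1) = -S)
k = -58/5 (k = -(-2)/5 - 1*12 = -(-2)/5 - 12 = -1*(-⅖) - 12 = ⅖ - 12 = -58/5 ≈ -11.600)
(17*k - 2) - 808 = (17*(-58/5) - 2) - 808 = (-986/5 - 2) - 808 = -996/5 - 808 = -5036/5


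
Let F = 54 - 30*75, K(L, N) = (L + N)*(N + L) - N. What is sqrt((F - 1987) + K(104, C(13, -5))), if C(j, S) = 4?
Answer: sqrt(7477) ≈ 86.470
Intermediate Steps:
K(L, N) = (L + N)**2 - N (K(L, N) = (L + N)*(L + N) - N = (L + N)**2 - N)
F = -2196 (F = 54 - 2250 = -2196)
sqrt((F - 1987) + K(104, C(13, -5))) = sqrt((-2196 - 1987) + ((104 + 4)**2 - 1*4)) = sqrt(-4183 + (108**2 - 4)) = sqrt(-4183 + (11664 - 4)) = sqrt(-4183 + 11660) = sqrt(7477)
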